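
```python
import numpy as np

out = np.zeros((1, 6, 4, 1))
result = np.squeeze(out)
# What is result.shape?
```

(6, 4)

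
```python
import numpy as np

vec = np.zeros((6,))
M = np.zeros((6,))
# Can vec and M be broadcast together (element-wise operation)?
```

Yes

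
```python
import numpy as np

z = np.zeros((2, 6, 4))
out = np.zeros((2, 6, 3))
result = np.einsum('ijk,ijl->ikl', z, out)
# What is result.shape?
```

(2, 4, 3)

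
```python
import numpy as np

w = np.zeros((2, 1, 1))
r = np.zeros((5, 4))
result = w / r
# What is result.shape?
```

(2, 5, 4)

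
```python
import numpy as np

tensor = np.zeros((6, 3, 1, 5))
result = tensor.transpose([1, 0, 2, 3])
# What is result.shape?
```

(3, 6, 1, 5)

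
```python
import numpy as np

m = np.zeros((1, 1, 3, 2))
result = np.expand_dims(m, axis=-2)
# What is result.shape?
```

(1, 1, 3, 1, 2)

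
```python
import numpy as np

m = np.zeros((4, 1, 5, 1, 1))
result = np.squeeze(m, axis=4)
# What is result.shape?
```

(4, 1, 5, 1)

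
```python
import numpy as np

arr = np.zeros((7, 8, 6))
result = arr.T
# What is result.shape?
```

(6, 8, 7)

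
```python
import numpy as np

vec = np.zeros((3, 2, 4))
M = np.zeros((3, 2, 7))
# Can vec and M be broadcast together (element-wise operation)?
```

No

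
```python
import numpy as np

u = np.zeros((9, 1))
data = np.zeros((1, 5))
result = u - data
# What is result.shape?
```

(9, 5)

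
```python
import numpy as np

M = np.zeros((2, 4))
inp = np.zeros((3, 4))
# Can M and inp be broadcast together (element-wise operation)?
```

No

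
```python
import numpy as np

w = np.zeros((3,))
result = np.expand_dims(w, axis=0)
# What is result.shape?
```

(1, 3)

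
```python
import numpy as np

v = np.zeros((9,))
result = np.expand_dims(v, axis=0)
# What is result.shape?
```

(1, 9)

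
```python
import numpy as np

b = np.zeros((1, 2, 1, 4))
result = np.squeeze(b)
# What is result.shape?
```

(2, 4)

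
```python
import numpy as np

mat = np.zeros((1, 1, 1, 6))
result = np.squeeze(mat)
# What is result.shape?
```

(6,)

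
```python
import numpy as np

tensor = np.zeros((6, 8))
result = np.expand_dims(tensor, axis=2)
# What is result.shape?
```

(6, 8, 1)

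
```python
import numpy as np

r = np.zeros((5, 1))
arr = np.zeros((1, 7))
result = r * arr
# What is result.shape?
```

(5, 7)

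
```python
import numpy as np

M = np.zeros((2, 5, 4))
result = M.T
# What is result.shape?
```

(4, 5, 2)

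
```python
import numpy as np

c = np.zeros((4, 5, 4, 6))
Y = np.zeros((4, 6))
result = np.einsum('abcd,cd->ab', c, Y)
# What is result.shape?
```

(4, 5)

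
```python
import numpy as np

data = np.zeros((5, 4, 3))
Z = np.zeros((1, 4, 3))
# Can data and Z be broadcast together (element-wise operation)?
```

Yes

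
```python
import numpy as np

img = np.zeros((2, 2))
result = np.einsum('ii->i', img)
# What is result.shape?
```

(2,)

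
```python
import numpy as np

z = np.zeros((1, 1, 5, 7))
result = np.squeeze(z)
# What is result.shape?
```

(5, 7)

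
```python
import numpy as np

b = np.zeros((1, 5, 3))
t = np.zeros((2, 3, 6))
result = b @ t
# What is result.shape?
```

(2, 5, 6)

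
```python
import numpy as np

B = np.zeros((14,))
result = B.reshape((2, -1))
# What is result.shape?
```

(2, 7)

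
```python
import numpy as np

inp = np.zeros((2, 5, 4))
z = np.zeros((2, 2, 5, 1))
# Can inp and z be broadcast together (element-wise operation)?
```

Yes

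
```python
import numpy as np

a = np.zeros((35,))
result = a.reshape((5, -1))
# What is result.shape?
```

(5, 7)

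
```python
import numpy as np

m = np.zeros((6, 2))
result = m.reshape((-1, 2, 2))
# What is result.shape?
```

(3, 2, 2)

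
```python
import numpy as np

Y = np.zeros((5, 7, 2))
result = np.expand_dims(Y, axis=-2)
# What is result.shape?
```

(5, 7, 1, 2)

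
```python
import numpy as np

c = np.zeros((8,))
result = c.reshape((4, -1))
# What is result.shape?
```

(4, 2)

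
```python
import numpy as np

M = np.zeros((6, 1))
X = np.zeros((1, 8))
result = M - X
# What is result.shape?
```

(6, 8)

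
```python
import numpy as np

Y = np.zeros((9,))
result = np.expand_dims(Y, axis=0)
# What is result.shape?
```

(1, 9)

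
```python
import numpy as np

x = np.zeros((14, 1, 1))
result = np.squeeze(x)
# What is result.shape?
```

(14,)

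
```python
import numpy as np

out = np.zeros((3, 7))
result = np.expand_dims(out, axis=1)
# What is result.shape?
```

(3, 1, 7)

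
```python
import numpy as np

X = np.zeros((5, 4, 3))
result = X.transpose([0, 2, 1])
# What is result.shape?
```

(5, 3, 4)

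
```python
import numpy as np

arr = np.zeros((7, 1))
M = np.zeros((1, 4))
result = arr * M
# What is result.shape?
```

(7, 4)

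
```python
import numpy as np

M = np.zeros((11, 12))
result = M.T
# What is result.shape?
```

(12, 11)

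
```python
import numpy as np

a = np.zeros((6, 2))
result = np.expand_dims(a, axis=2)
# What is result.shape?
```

(6, 2, 1)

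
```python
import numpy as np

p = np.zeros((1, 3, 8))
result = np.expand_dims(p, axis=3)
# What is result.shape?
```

(1, 3, 8, 1)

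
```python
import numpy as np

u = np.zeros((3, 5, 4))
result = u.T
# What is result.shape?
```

(4, 5, 3)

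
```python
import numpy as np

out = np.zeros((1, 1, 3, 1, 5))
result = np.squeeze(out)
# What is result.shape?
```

(3, 5)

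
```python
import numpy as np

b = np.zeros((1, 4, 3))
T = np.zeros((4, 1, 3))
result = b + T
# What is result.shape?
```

(4, 4, 3)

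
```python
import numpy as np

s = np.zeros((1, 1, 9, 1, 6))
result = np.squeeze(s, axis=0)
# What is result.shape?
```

(1, 9, 1, 6)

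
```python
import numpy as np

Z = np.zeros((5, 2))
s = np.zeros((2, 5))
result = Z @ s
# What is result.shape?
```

(5, 5)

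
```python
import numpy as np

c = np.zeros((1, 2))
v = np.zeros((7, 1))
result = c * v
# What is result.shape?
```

(7, 2)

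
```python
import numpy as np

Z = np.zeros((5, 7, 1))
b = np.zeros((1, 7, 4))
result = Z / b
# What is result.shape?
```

(5, 7, 4)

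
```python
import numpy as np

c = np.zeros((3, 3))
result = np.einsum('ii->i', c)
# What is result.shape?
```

(3,)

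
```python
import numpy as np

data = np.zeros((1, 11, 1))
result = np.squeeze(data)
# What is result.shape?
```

(11,)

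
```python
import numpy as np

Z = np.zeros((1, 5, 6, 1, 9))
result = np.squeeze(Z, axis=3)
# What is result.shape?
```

(1, 5, 6, 9)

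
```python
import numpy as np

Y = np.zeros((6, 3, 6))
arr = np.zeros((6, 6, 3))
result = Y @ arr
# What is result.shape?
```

(6, 3, 3)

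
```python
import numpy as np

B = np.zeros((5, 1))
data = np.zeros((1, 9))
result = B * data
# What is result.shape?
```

(5, 9)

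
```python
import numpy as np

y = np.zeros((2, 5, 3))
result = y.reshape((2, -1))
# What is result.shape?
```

(2, 15)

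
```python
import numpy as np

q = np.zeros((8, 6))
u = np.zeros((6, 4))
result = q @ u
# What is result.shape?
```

(8, 4)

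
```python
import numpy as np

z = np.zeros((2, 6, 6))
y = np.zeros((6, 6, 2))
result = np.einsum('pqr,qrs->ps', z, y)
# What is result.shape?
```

(2, 2)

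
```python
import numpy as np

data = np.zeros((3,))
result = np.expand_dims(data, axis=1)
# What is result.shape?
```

(3, 1)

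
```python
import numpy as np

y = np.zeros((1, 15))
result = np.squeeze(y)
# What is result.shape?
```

(15,)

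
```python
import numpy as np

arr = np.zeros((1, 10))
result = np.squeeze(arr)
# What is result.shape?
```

(10,)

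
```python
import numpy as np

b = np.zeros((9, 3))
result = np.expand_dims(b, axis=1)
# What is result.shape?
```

(9, 1, 3)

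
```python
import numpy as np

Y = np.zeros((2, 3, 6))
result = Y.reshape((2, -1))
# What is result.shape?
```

(2, 18)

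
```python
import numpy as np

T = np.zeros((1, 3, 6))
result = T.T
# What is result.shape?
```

(6, 3, 1)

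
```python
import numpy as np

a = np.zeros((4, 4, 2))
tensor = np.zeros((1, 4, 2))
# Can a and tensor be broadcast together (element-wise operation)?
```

Yes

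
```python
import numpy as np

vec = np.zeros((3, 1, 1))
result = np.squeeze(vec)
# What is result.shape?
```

(3,)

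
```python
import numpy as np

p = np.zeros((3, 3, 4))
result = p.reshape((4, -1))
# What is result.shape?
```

(4, 9)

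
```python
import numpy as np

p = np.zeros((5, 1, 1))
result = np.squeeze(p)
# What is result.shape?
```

(5,)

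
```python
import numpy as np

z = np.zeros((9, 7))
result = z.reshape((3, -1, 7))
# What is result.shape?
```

(3, 3, 7)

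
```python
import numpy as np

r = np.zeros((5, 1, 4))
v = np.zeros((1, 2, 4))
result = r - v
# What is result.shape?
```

(5, 2, 4)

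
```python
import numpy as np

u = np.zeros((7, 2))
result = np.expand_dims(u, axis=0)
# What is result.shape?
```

(1, 7, 2)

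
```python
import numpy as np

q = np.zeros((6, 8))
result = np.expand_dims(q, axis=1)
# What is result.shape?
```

(6, 1, 8)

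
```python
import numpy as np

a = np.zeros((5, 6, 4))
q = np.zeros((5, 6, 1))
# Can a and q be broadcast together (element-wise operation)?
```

Yes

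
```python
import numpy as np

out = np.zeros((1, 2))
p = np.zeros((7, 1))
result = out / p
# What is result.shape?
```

(7, 2)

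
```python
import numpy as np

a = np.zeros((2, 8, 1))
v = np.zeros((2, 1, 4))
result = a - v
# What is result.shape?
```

(2, 8, 4)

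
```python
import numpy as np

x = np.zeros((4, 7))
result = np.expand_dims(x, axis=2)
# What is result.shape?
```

(4, 7, 1)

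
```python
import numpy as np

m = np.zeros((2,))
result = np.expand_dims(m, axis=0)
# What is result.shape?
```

(1, 2)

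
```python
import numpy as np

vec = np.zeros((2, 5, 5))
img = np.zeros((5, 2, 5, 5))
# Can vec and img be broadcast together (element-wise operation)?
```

Yes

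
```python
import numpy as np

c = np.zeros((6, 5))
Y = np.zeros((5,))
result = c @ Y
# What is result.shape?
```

(6,)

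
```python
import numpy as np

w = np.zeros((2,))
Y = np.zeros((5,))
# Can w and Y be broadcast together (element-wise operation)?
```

No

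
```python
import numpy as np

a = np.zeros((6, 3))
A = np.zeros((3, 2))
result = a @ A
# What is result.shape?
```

(6, 2)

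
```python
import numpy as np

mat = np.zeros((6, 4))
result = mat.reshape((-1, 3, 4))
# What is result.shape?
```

(2, 3, 4)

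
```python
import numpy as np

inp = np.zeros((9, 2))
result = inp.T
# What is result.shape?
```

(2, 9)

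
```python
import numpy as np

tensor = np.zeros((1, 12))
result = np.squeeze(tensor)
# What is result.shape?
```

(12,)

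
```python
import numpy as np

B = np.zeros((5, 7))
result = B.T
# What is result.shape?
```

(7, 5)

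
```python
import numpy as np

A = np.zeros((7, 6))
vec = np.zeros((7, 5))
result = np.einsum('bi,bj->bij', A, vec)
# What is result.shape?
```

(7, 6, 5)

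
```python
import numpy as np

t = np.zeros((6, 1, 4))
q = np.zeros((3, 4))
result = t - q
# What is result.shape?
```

(6, 3, 4)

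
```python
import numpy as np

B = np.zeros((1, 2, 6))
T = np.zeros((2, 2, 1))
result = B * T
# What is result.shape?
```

(2, 2, 6)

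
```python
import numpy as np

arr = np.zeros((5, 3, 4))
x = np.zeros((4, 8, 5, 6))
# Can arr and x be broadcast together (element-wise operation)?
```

No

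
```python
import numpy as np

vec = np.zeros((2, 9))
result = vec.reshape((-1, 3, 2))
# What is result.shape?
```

(3, 3, 2)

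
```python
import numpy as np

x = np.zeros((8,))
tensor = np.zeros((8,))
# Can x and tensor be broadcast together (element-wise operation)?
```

Yes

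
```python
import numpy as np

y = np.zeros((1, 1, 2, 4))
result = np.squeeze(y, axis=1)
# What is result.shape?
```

(1, 2, 4)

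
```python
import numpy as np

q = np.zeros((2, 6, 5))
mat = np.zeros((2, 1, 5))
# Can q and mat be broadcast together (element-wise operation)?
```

Yes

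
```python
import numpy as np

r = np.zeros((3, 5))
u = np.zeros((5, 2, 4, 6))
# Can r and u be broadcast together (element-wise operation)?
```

No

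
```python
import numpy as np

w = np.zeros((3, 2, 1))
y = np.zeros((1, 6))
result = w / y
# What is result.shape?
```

(3, 2, 6)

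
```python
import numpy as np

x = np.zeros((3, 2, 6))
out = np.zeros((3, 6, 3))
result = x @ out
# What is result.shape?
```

(3, 2, 3)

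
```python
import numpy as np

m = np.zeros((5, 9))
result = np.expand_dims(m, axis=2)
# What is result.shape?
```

(5, 9, 1)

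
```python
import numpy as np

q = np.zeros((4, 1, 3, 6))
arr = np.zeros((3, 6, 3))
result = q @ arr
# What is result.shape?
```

(4, 3, 3, 3)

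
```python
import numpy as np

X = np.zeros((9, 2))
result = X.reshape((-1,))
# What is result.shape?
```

(18,)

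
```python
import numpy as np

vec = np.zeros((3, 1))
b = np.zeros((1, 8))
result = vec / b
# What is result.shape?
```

(3, 8)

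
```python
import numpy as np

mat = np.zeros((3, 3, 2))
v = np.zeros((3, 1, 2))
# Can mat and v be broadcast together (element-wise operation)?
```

Yes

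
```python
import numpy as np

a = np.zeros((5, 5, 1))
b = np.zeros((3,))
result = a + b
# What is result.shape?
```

(5, 5, 3)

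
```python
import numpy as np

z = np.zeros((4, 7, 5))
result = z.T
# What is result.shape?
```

(5, 7, 4)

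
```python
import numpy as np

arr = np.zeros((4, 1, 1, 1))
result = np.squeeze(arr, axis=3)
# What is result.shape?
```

(4, 1, 1)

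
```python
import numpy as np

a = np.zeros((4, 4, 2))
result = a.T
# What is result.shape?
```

(2, 4, 4)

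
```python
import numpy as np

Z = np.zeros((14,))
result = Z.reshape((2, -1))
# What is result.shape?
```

(2, 7)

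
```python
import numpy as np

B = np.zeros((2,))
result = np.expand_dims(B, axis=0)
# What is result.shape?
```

(1, 2)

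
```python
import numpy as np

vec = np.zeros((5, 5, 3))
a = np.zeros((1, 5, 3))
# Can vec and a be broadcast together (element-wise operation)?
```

Yes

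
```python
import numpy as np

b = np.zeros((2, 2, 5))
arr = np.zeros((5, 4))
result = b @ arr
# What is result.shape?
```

(2, 2, 4)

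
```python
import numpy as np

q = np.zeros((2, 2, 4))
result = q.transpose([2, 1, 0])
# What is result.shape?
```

(4, 2, 2)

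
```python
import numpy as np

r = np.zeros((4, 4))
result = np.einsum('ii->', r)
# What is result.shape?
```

()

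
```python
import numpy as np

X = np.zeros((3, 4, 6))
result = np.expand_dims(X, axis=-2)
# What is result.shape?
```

(3, 4, 1, 6)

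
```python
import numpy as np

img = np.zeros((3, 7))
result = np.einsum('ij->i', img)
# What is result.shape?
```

(3,)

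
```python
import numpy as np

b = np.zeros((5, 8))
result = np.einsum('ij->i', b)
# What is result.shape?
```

(5,)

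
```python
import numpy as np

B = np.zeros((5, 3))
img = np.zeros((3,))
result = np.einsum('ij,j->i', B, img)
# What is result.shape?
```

(5,)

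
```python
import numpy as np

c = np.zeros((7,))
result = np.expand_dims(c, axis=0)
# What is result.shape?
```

(1, 7)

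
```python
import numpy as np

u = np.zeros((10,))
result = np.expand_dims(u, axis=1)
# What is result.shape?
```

(10, 1)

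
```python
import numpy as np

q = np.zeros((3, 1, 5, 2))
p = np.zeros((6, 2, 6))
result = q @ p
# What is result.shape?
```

(3, 6, 5, 6)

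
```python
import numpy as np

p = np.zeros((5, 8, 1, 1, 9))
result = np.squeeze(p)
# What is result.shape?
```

(5, 8, 9)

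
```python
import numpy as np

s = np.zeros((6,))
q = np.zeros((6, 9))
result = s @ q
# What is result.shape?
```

(9,)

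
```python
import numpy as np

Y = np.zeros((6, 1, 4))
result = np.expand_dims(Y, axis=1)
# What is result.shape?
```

(6, 1, 1, 4)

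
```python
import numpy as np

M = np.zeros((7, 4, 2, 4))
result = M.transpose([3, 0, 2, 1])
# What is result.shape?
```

(4, 7, 2, 4)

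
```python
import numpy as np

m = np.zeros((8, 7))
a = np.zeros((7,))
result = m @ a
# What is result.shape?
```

(8,)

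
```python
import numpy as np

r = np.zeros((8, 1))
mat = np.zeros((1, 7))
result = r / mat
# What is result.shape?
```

(8, 7)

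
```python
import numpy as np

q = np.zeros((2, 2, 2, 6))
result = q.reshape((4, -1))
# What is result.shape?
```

(4, 12)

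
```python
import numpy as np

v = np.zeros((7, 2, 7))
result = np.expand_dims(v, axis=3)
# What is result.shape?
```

(7, 2, 7, 1)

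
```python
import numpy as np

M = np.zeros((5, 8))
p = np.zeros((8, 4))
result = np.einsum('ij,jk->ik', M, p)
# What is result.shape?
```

(5, 4)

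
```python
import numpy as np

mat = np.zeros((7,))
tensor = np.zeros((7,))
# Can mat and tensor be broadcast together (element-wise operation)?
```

Yes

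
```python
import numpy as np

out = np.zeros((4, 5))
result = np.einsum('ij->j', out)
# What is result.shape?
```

(5,)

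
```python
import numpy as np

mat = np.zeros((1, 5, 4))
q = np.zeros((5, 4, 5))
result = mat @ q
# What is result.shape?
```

(5, 5, 5)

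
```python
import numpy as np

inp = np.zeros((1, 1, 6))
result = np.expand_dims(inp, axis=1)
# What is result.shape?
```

(1, 1, 1, 6)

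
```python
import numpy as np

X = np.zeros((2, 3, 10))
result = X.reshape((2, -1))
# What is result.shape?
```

(2, 30)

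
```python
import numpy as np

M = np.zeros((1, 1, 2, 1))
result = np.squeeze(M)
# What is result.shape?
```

(2,)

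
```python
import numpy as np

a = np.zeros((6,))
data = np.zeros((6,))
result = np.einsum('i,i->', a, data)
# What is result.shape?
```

()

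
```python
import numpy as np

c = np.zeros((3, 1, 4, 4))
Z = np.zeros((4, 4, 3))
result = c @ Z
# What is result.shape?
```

(3, 4, 4, 3)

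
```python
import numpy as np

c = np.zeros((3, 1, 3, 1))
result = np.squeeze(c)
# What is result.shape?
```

(3, 3)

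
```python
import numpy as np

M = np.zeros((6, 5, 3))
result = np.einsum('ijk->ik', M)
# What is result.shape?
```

(6, 3)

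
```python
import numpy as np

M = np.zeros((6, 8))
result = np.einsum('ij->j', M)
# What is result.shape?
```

(8,)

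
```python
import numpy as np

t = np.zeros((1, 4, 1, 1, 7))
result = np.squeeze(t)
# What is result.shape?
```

(4, 7)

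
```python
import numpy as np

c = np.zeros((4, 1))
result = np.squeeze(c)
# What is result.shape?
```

(4,)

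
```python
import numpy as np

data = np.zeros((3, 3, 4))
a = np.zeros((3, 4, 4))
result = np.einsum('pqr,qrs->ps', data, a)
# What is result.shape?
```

(3, 4)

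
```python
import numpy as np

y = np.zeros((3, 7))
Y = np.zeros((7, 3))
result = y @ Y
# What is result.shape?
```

(3, 3)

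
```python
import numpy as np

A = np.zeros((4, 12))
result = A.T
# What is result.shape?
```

(12, 4)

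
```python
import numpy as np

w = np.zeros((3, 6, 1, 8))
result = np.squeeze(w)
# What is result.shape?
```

(3, 6, 8)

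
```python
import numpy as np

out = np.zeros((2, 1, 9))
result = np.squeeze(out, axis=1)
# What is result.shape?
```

(2, 9)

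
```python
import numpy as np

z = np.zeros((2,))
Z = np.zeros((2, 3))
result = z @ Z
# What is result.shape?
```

(3,)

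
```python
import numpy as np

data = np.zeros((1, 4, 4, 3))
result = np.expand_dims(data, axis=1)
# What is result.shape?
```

(1, 1, 4, 4, 3)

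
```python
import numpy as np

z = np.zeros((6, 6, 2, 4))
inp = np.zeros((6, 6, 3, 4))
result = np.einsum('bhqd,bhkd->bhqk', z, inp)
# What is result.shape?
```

(6, 6, 2, 3)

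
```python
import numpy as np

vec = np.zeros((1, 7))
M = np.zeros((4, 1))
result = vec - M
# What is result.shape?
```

(4, 7)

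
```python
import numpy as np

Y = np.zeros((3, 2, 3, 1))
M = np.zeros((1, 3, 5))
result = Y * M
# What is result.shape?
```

(3, 2, 3, 5)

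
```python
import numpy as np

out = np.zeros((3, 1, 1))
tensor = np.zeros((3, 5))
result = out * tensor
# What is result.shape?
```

(3, 3, 5)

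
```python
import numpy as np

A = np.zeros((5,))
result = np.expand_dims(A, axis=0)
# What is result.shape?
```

(1, 5)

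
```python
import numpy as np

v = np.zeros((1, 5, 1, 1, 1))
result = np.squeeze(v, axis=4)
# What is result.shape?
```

(1, 5, 1, 1)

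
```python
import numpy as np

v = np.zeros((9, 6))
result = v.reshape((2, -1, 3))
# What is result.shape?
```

(2, 9, 3)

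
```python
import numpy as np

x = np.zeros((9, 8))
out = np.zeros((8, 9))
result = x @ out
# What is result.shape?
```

(9, 9)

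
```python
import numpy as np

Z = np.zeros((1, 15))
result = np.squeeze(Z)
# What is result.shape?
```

(15,)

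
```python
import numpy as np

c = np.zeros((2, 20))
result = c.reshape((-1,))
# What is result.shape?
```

(40,)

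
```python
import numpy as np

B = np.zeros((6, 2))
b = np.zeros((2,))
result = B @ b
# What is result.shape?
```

(6,)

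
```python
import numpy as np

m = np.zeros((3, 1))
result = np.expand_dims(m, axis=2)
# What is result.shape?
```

(3, 1, 1)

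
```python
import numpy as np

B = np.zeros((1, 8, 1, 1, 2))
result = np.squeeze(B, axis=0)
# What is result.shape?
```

(8, 1, 1, 2)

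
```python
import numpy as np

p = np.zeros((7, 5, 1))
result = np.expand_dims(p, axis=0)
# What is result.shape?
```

(1, 7, 5, 1)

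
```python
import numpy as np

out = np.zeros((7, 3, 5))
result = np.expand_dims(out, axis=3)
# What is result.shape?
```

(7, 3, 5, 1)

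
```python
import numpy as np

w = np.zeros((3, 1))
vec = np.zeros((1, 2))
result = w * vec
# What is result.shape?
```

(3, 2)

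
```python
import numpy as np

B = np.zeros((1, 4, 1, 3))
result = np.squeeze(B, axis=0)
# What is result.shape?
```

(4, 1, 3)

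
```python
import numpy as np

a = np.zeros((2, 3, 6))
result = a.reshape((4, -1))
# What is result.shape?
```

(4, 9)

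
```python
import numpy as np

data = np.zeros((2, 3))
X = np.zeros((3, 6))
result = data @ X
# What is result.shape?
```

(2, 6)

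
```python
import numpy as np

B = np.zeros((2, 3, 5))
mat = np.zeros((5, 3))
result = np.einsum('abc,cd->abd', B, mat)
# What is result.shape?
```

(2, 3, 3)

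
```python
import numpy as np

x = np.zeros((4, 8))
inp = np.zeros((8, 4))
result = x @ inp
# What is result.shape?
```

(4, 4)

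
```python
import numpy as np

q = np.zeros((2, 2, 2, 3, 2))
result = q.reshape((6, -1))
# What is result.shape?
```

(6, 8)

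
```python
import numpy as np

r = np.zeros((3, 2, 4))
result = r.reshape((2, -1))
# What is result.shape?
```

(2, 12)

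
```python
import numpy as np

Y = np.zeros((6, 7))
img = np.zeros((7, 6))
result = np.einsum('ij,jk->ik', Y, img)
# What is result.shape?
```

(6, 6)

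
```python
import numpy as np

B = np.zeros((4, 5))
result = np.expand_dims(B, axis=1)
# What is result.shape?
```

(4, 1, 5)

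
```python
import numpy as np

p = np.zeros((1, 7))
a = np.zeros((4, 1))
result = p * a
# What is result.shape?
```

(4, 7)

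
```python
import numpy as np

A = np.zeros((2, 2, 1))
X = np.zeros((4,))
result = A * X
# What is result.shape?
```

(2, 2, 4)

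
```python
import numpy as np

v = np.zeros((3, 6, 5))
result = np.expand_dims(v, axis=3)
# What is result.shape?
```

(3, 6, 5, 1)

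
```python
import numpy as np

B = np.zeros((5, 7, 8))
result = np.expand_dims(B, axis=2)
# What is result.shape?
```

(5, 7, 1, 8)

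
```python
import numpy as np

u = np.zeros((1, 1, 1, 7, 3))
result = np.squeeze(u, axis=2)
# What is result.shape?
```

(1, 1, 7, 3)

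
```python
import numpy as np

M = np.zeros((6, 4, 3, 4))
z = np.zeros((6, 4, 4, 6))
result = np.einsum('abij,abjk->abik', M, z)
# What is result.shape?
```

(6, 4, 3, 6)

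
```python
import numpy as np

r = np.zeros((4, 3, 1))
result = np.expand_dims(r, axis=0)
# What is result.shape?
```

(1, 4, 3, 1)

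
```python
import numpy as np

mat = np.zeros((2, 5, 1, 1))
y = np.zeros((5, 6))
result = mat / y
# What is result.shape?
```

(2, 5, 5, 6)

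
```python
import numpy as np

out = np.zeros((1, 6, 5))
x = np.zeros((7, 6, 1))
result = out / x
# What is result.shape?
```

(7, 6, 5)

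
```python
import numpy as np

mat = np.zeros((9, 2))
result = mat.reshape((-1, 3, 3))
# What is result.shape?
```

(2, 3, 3)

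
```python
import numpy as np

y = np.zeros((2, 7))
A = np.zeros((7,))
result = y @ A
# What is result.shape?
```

(2,)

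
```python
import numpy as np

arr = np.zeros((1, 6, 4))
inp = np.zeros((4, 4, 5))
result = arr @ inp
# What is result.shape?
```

(4, 6, 5)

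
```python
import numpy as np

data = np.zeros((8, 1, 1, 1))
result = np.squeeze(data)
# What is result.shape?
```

(8,)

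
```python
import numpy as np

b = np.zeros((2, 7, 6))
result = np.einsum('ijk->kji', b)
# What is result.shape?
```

(6, 7, 2)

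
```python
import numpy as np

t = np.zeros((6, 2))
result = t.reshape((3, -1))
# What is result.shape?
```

(3, 4)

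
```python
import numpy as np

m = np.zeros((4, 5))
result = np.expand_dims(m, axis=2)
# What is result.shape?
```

(4, 5, 1)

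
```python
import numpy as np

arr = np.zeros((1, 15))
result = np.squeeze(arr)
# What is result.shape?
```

(15,)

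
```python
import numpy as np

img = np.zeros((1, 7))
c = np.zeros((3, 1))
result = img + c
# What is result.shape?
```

(3, 7)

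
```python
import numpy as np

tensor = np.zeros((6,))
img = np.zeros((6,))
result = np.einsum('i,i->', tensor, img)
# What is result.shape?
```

()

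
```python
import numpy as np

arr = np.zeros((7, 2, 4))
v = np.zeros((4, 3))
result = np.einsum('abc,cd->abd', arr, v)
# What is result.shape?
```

(7, 2, 3)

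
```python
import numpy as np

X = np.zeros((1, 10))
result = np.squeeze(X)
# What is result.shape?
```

(10,)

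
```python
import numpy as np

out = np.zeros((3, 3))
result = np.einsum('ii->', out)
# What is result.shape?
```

()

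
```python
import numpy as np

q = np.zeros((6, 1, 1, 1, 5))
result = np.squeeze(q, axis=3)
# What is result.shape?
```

(6, 1, 1, 5)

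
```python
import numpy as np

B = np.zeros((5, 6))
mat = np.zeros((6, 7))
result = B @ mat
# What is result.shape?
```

(5, 7)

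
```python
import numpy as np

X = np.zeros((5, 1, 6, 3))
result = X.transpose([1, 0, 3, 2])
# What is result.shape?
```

(1, 5, 3, 6)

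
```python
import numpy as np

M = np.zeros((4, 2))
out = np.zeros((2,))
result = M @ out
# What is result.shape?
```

(4,)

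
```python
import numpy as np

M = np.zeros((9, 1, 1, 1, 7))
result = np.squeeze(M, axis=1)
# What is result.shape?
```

(9, 1, 1, 7)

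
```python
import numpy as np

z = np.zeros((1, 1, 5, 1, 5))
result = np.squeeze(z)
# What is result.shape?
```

(5, 5)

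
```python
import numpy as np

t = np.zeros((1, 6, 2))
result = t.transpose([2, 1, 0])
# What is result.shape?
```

(2, 6, 1)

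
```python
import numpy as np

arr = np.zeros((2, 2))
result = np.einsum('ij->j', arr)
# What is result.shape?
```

(2,)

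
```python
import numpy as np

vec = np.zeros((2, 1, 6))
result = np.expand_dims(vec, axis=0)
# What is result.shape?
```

(1, 2, 1, 6)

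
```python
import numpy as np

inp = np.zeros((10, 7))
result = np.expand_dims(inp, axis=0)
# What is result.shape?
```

(1, 10, 7)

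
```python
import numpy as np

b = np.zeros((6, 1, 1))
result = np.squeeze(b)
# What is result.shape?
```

(6,)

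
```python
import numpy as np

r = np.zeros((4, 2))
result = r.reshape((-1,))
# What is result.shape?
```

(8,)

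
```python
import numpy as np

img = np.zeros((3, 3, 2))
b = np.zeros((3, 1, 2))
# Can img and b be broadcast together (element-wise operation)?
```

Yes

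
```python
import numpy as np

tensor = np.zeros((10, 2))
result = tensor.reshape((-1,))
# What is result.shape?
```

(20,)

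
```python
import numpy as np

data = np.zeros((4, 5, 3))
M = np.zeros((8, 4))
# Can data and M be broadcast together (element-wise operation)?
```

No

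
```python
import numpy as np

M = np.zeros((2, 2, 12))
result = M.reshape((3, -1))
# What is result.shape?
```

(3, 16)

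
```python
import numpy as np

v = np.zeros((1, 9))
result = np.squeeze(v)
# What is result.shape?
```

(9,)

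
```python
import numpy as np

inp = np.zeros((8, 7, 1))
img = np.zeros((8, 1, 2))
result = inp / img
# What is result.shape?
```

(8, 7, 2)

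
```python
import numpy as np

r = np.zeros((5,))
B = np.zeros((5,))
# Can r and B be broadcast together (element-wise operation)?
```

Yes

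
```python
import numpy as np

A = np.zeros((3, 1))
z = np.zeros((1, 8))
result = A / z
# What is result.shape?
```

(3, 8)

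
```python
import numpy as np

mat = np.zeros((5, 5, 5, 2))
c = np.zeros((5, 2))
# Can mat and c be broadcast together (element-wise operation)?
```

Yes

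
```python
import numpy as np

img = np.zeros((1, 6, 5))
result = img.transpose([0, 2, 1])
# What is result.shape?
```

(1, 5, 6)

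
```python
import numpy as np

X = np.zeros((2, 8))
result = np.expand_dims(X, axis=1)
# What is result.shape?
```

(2, 1, 8)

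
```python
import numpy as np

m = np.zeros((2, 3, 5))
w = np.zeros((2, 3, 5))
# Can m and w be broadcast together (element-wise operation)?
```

Yes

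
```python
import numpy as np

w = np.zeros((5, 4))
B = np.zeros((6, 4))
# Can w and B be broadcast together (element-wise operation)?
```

No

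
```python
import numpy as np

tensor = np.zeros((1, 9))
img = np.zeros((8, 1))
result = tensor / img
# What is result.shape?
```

(8, 9)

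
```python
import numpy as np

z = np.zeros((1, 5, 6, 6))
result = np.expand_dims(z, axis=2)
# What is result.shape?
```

(1, 5, 1, 6, 6)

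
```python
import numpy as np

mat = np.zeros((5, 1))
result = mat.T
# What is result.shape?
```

(1, 5)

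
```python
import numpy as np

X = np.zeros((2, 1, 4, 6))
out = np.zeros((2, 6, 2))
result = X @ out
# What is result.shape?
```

(2, 2, 4, 2)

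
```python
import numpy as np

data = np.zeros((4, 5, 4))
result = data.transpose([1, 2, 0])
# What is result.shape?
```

(5, 4, 4)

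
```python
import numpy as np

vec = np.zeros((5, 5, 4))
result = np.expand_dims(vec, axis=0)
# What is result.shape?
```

(1, 5, 5, 4)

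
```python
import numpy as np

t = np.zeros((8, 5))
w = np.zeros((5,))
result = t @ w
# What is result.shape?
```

(8,)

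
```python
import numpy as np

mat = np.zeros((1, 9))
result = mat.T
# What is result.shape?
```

(9, 1)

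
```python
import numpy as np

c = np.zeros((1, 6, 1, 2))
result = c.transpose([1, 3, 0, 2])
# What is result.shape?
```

(6, 2, 1, 1)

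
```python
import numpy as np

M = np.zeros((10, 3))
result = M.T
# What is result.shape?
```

(3, 10)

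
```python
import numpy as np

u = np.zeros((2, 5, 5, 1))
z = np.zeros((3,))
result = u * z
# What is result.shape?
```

(2, 5, 5, 3)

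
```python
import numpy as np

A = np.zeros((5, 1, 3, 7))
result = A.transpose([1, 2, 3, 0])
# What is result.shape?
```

(1, 3, 7, 5)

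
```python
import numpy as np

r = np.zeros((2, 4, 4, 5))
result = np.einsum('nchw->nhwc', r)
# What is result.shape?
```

(2, 4, 5, 4)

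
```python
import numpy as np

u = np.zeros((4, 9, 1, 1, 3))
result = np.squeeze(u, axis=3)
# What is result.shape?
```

(4, 9, 1, 3)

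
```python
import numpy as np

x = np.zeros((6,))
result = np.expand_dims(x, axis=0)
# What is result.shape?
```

(1, 6)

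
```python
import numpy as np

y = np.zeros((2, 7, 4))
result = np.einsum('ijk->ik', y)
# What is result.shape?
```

(2, 4)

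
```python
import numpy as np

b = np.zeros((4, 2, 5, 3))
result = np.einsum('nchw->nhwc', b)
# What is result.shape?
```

(4, 5, 3, 2)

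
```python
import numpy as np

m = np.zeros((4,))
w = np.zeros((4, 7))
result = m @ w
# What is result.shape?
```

(7,)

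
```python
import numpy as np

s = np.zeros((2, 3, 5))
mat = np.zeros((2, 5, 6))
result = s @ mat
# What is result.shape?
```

(2, 3, 6)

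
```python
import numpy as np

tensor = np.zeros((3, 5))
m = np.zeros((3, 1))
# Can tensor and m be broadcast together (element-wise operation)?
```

Yes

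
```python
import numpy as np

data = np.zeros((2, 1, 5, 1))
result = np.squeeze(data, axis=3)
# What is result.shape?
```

(2, 1, 5)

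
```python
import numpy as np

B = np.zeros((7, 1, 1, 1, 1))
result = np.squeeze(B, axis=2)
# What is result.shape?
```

(7, 1, 1, 1)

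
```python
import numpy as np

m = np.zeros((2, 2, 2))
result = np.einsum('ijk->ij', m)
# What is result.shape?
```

(2, 2)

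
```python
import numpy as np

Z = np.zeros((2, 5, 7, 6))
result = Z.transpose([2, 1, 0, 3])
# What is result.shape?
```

(7, 5, 2, 6)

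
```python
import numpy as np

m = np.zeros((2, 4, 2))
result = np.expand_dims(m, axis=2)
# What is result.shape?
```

(2, 4, 1, 2)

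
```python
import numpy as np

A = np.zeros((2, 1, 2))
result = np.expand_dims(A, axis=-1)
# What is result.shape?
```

(2, 1, 2, 1)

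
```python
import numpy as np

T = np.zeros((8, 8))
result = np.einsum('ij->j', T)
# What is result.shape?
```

(8,)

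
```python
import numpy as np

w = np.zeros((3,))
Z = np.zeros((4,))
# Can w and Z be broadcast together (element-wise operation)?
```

No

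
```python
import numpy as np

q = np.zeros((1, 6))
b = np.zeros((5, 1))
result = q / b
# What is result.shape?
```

(5, 6)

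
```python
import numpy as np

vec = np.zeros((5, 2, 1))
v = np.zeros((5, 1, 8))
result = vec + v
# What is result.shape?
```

(5, 2, 8)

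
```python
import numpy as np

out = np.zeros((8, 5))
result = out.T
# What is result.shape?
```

(5, 8)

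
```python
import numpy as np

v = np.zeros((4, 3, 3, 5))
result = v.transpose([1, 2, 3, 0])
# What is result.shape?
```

(3, 3, 5, 4)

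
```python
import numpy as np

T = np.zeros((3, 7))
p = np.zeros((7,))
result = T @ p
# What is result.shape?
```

(3,)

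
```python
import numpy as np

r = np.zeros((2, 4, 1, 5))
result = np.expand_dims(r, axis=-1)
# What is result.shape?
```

(2, 4, 1, 5, 1)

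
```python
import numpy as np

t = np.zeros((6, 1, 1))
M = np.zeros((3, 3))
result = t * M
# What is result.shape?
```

(6, 3, 3)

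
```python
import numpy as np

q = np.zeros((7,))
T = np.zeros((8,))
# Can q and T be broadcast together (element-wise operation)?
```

No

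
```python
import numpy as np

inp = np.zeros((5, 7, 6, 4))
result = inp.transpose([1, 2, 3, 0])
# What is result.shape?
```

(7, 6, 4, 5)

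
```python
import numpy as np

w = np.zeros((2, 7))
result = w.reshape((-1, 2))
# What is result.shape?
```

(7, 2)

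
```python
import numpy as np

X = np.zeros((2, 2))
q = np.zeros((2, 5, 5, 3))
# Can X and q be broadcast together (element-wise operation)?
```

No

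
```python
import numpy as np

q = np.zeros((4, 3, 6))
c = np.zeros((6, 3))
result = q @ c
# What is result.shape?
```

(4, 3, 3)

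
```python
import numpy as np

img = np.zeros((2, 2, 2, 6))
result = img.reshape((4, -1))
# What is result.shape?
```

(4, 12)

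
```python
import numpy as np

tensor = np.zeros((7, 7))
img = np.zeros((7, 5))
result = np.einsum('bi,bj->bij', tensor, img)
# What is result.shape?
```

(7, 7, 5)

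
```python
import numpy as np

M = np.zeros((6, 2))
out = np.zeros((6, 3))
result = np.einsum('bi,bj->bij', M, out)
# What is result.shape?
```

(6, 2, 3)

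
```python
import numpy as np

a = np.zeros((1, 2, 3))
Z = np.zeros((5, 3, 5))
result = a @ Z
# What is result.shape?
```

(5, 2, 5)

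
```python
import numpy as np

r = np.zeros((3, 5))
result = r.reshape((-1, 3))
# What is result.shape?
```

(5, 3)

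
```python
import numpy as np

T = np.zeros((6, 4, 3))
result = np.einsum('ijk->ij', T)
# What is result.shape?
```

(6, 4)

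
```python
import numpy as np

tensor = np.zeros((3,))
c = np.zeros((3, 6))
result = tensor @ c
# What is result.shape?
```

(6,)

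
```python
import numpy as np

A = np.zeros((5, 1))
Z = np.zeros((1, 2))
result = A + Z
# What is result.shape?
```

(5, 2)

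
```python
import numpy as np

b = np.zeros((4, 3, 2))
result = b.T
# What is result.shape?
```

(2, 3, 4)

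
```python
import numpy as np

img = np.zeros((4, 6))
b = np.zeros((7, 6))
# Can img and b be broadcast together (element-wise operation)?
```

No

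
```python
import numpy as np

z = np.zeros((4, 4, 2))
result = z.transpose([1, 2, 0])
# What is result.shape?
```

(4, 2, 4)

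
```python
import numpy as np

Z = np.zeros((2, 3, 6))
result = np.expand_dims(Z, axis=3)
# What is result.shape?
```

(2, 3, 6, 1)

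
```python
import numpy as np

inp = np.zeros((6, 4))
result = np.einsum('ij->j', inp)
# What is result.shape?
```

(4,)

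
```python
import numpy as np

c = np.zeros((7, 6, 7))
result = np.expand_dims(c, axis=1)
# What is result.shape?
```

(7, 1, 6, 7)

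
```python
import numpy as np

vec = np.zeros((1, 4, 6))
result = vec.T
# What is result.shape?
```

(6, 4, 1)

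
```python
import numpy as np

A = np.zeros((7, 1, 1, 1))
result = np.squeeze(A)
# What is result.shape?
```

(7,)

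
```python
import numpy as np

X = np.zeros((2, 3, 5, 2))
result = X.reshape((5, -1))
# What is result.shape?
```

(5, 12)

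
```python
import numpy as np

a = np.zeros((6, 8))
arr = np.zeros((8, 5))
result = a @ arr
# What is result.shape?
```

(6, 5)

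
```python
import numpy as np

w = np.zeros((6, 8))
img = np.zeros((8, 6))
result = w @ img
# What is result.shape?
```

(6, 6)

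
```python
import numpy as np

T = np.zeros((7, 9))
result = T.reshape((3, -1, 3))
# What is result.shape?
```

(3, 7, 3)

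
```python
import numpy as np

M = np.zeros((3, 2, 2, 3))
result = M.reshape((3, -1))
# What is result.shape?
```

(3, 12)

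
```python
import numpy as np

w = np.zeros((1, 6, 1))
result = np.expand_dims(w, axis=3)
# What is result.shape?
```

(1, 6, 1, 1)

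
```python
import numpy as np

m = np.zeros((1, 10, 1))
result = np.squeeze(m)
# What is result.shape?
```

(10,)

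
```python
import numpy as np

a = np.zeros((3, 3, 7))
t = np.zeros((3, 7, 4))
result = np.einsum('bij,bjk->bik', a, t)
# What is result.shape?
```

(3, 3, 4)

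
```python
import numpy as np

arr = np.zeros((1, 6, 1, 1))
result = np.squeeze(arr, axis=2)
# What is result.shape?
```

(1, 6, 1)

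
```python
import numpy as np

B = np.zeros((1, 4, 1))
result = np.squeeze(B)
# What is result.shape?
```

(4,)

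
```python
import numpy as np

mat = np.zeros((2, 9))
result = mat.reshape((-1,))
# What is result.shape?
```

(18,)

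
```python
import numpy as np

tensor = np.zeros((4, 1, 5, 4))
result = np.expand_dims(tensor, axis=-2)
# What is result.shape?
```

(4, 1, 5, 1, 4)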